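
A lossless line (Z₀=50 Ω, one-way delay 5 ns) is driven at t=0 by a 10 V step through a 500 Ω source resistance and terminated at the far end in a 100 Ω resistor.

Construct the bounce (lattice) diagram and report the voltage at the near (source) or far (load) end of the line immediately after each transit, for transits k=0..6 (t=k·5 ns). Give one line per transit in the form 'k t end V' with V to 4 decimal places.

Γ_L=0.333333, Γ_S=0.818182; launch V₁=10·50/550=0.909091
k=0 src: V=0.9091
k=1 load: inc=0.909091, refl=0.909091·0.333333=0.3030; V=0.000000+0.909091+0.303030=1.2121
k=2 src: inc=0.303030, refl=0.303030·0.818182=0.2479; V=0.909091+0.303030+0.247934=1.4601
k=3 load: inc=0.247934, refl=0.247934·0.333333=0.0826; V=1.212121+0.247934+0.082645=1.5427
k=4 src: inc=0.082645, refl=0.082645·0.818182=0.0676; V=1.460055+0.082645+0.067618=1.6103
k=5 load: inc=0.067618, refl=0.067618·0.333333=0.0225; V=1.542700+0.067618+0.022539=1.6329
k=6 src: inc=0.022539, refl=0.022539·0.818182=0.0184; V=1.610318+0.022539+0.018441=1.6513

0 0 source 0.9091
1 5 load 1.2121
2 10 source 1.4601
3 15 load 1.5427
4 20 source 1.6103
5 25 load 1.6329
6 30 source 1.6513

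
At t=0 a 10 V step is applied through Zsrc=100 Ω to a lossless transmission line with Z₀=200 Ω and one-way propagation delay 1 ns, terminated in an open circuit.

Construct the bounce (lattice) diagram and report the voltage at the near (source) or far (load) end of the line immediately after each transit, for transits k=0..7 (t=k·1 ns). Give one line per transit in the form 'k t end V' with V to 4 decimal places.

0 0 source 6.6667
1 1 load 13.3333
2 2 source 11.1111
3 3 load 8.8889
4 4 source 9.6296
5 5 load 10.3704
6 6 source 10.1235
7 7 load 9.8765

Γ_L=1.000000, Γ_S=-0.333333; launch V₁=10·200/300=6.666667
k=0 src: V=6.6667
k=1 load: inc=6.666667, refl=6.666667·1.000000=6.6667; V=0.000000+6.666667+6.666667=13.3333
k=2 src: inc=6.666667, refl=6.666667·-0.333333=-2.2222; V=6.666667+6.666667+-2.222222=11.1111
k=3 load: inc=-2.222222, refl=-2.222222·1.000000=-2.2222; V=13.333333+-2.222222+-2.222222=8.8889
k=4 src: inc=-2.222222, refl=-2.222222·-0.333333=0.7407; V=11.111111+-2.222222+0.740741=9.6296
k=5 load: inc=0.740741, refl=0.740741·1.000000=0.7407; V=8.888889+0.740741+0.740741=10.3704
k=6 src: inc=0.740741, refl=0.740741·-0.333333=-0.2469; V=9.629630+0.740741+-0.246914=10.1235
k=7 load: inc=-0.246914, refl=-0.246914·1.000000=-0.2469; V=10.370370+-0.246914+-0.246914=9.8765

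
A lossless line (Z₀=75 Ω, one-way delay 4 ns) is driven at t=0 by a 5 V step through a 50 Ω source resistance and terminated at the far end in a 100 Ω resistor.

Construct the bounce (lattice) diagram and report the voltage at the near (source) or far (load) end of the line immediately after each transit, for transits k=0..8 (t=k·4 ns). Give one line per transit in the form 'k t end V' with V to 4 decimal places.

Γ_L=0.142857, Γ_S=-0.200000; launch V₁=5·75/125=3.000000
k=0 src: V=3.0000
k=1 load: inc=3.000000, refl=3.000000·0.142857=0.4286; V=0.000000+3.000000+0.428571=3.4286
k=2 src: inc=0.428571, refl=0.428571·-0.200000=-0.0857; V=3.000000+0.428571+-0.085714=3.3429
k=3 load: inc=-0.085714, refl=-0.085714·0.142857=-0.0122; V=3.428571+-0.085714+-0.012245=3.3306
k=4 src: inc=-0.012245, refl=-0.012245·-0.200000=0.0024; V=3.342857+-0.012245+0.002449=3.3331
k=5 load: inc=0.002449, refl=0.002449·0.142857=0.0003; V=3.330612+0.002449+0.000350=3.3334
k=6 src: inc=0.000350, refl=0.000350·-0.200000=-0.0001; V=3.333061+0.000350+-0.000070=3.3333
k=7 load: inc=-0.000070, refl=-0.000070·0.142857=-0.0000; V=3.333411+-0.000070+-0.000010=3.3333
k=8 src: inc=-0.000010, refl=-0.000010·-0.200000=0.0000; V=3.333341+-0.000010+0.000002=3.3333

0 0 source 3.0000
1 4 load 3.4286
2 8 source 3.3429
3 12 load 3.3306
4 16 source 3.3331
5 20 load 3.3334
6 24 source 3.3333
7 28 load 3.3333
8 32 source 3.3333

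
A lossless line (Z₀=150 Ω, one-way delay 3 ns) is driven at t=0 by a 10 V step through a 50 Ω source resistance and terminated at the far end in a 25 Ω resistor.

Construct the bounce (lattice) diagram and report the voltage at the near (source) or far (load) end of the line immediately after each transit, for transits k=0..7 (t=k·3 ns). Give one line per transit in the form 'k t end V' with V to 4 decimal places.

0 0 source 7.5000
1 3 load 2.1429
2 6 source 4.8214
3 9 load 2.9082
4 12 source 3.8648
5 15 load 3.1815
6 18 source 3.5231
7 21 load 3.2791

Γ_L=-0.714286, Γ_S=-0.500000; launch V₁=10·150/200=7.500000
k=0 src: V=7.5000
k=1 load: inc=7.500000, refl=7.500000·-0.714286=-5.3571; V=0.000000+7.500000+-5.357143=2.1429
k=2 src: inc=-5.357143, refl=-5.357143·-0.500000=2.6786; V=7.500000+-5.357143+2.678571=4.8214
k=3 load: inc=2.678571, refl=2.678571·-0.714286=-1.9133; V=2.142857+2.678571+-1.913265=2.9082
k=4 src: inc=-1.913265, refl=-1.913265·-0.500000=0.9566; V=4.821429+-1.913265+0.956633=3.8648
k=5 load: inc=0.956633, refl=0.956633·-0.714286=-0.6833; V=2.908163+0.956633+-0.683309=3.1815
k=6 src: inc=-0.683309, refl=-0.683309·-0.500000=0.3417; V=3.864796+-0.683309+0.341655=3.5231
k=7 load: inc=0.341655, refl=0.341655·-0.714286=-0.2440; V=3.181487+0.341655+-0.244039=3.2791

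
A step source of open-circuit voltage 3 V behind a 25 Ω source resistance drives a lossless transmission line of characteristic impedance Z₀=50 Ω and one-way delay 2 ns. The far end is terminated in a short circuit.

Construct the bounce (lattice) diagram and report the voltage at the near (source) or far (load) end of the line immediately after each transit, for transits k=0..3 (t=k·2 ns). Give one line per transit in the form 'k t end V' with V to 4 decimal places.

Γ_L=-1.000000, Γ_S=-0.333333; launch V₁=3·50/75=2.000000
k=0 src: V=2.0000
k=1 load: inc=2.000000, refl=2.000000·-1.000000=-2.0000; V=0.000000+2.000000+-2.000000=0.0000
k=2 src: inc=-2.000000, refl=-2.000000·-0.333333=0.6667; V=2.000000+-2.000000+0.666667=0.6667
k=3 load: inc=0.666667, refl=0.666667·-1.000000=-0.6667; V=0.000000+0.666667+-0.666667=0.0000

0 0 source 2.0000
1 2 load 0.0000
2 4 source 0.6667
3 6 load 0.0000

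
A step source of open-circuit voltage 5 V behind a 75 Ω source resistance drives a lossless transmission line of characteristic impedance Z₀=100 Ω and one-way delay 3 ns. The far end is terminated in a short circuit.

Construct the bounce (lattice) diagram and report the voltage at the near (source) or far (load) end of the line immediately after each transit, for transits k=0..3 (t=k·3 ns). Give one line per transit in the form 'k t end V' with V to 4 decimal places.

Γ_L=-1.000000, Γ_S=-0.142857; launch V₁=5·100/175=2.857143
k=0 src: V=2.8571
k=1 load: inc=2.857143, refl=2.857143·-1.000000=-2.8571; V=0.000000+2.857143+-2.857143=0.0000
k=2 src: inc=-2.857143, refl=-2.857143·-0.142857=0.4082; V=2.857143+-2.857143+0.408163=0.4082
k=3 load: inc=0.408163, refl=0.408163·-1.000000=-0.4082; V=0.000000+0.408163+-0.408163=0.0000

0 0 source 2.8571
1 3 load 0.0000
2 6 source 0.4082
3 9 load 0.0000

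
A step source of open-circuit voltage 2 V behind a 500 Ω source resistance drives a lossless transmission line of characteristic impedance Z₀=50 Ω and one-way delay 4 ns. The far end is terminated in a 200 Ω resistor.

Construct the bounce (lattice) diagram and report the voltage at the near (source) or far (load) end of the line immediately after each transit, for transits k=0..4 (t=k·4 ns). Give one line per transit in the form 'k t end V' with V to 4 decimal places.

0 0 source 0.1818
1 4 load 0.2909
2 8 source 0.3802
3 12 load 0.4337
4 16 source 0.4775

Γ_L=0.600000, Γ_S=0.818182; launch V₁=2·50/550=0.181818
k=0 src: V=0.1818
k=1 load: inc=0.181818, refl=0.181818·0.600000=0.1091; V=0.000000+0.181818+0.109091=0.2909
k=2 src: inc=0.109091, refl=0.109091·0.818182=0.0893; V=0.181818+0.109091+0.089256=0.3802
k=3 load: inc=0.089256, refl=0.089256·0.600000=0.0536; V=0.290909+0.089256+0.053554=0.4337
k=4 src: inc=0.053554, refl=0.053554·0.818182=0.0438; V=0.380165+0.053554+0.043817=0.4775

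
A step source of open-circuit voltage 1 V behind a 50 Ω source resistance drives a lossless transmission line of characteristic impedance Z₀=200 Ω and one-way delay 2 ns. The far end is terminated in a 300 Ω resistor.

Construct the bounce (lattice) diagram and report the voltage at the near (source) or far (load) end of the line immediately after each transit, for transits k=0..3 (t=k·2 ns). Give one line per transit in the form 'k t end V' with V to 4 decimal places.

0 0 source 0.8000
1 2 load 0.9600
2 4 source 0.8640
3 6 load 0.8448

Γ_L=0.200000, Γ_S=-0.600000; launch V₁=1·200/250=0.800000
k=0 src: V=0.8000
k=1 load: inc=0.800000, refl=0.800000·0.200000=0.1600; V=0.000000+0.800000+0.160000=0.9600
k=2 src: inc=0.160000, refl=0.160000·-0.600000=-0.0960; V=0.800000+0.160000+-0.096000=0.8640
k=3 load: inc=-0.096000, refl=-0.096000·0.200000=-0.0192; V=0.960000+-0.096000+-0.019200=0.8448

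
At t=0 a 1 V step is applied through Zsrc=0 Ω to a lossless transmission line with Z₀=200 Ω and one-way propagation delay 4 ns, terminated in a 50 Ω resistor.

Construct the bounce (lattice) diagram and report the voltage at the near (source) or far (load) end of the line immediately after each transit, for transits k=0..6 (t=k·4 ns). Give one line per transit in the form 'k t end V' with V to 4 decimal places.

0 0 source 1.0000
1 4 load 0.4000
2 8 source 1.0000
3 12 load 0.6400
4 16 source 1.0000
5 20 load 0.7840
6 24 source 1.0000

Γ_L=-0.600000, Γ_S=-1.000000; launch V₁=1·200/200=1.000000
k=0 src: V=1.0000
k=1 load: inc=1.000000, refl=1.000000·-0.600000=-0.6000; V=0.000000+1.000000+-0.600000=0.4000
k=2 src: inc=-0.600000, refl=-0.600000·-1.000000=0.6000; V=1.000000+-0.600000+0.600000=1.0000
k=3 load: inc=0.600000, refl=0.600000·-0.600000=-0.3600; V=0.400000+0.600000+-0.360000=0.6400
k=4 src: inc=-0.360000, refl=-0.360000·-1.000000=0.3600; V=1.000000+-0.360000+0.360000=1.0000
k=5 load: inc=0.360000, refl=0.360000·-0.600000=-0.2160; V=0.640000+0.360000+-0.216000=0.7840
k=6 src: inc=-0.216000, refl=-0.216000·-1.000000=0.2160; V=1.000000+-0.216000+0.216000=1.0000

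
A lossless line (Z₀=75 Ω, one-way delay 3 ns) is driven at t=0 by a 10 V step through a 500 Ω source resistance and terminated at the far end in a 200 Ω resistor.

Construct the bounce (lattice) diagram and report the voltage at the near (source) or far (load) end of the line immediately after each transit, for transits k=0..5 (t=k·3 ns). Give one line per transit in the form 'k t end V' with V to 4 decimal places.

0 0 source 1.3043
1 3 load 1.8972
2 6 source 2.3355
3 9 load 2.5346
4 12 source 2.6819
5 15 load 2.7488

Γ_L=0.454545, Γ_S=0.739130; launch V₁=10·75/575=1.304348
k=0 src: V=1.3043
k=1 load: inc=1.304348, refl=1.304348·0.454545=0.5929; V=0.000000+1.304348+0.592885=1.8972
k=2 src: inc=0.592885, refl=0.592885·0.739130=0.4382; V=1.304348+0.592885+0.438220=2.3355
k=3 load: inc=0.438220, refl=0.438220·0.454545=0.1992; V=1.897233+0.438220+0.199191=2.5346
k=4 src: inc=0.199191, refl=0.199191·0.739130=0.1472; V=2.335453+0.199191+0.147228=2.6819
k=5 load: inc=0.147228, refl=0.147228·0.454545=0.0669; V=2.534644+0.147228+0.066922=2.7488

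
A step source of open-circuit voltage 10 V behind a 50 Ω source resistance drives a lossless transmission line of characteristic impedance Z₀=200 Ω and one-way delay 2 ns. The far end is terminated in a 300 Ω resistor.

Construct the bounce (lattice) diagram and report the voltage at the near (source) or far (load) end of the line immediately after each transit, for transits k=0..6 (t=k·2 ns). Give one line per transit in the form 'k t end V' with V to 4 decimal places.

Γ_L=0.200000, Γ_S=-0.600000; launch V₁=10·200/250=8.000000
k=0 src: V=8.0000
k=1 load: inc=8.000000, refl=8.000000·0.200000=1.6000; V=0.000000+8.000000+1.600000=9.6000
k=2 src: inc=1.600000, refl=1.600000·-0.600000=-0.9600; V=8.000000+1.600000+-0.960000=8.6400
k=3 load: inc=-0.960000, refl=-0.960000·0.200000=-0.1920; V=9.600000+-0.960000+-0.192000=8.4480
k=4 src: inc=-0.192000, refl=-0.192000·-0.600000=0.1152; V=8.640000+-0.192000+0.115200=8.5632
k=5 load: inc=0.115200, refl=0.115200·0.200000=0.0230; V=8.448000+0.115200+0.023040=8.5862
k=6 src: inc=0.023040, refl=0.023040·-0.600000=-0.0138; V=8.563200+0.023040+-0.013824=8.5724

0 0 source 8.0000
1 2 load 9.6000
2 4 source 8.6400
3 6 load 8.4480
4 8 source 8.5632
5 10 load 8.5862
6 12 source 8.5724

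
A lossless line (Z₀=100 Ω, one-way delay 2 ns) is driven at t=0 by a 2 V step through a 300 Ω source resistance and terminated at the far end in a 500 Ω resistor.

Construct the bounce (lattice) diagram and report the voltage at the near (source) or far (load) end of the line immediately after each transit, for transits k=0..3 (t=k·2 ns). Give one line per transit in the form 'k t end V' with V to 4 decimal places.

Γ_L=0.666667, Γ_S=0.500000; launch V₁=2·100/400=0.500000
k=0 src: V=0.5000
k=1 load: inc=0.500000, refl=0.500000·0.666667=0.3333; V=0.000000+0.500000+0.333333=0.8333
k=2 src: inc=0.333333, refl=0.333333·0.500000=0.1667; V=0.500000+0.333333+0.166667=1.0000
k=3 load: inc=0.166667, refl=0.166667·0.666667=0.1111; V=0.833333+0.166667+0.111111=1.1111

0 0 source 0.5000
1 2 load 0.8333
2 4 source 1.0000
3 6 load 1.1111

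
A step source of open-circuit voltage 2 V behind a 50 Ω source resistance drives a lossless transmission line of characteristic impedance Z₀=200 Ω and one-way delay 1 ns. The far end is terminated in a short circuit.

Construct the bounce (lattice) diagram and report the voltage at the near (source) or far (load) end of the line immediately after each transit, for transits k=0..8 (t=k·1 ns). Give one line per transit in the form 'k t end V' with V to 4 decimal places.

Γ_L=-1.000000, Γ_S=-0.600000; launch V₁=2·200/250=1.600000
k=0 src: V=1.6000
k=1 load: inc=1.600000, refl=1.600000·-1.000000=-1.6000; V=0.000000+1.600000+-1.600000=0.0000
k=2 src: inc=-1.600000, refl=-1.600000·-0.600000=0.9600; V=1.600000+-1.600000+0.960000=0.9600
k=3 load: inc=0.960000, refl=0.960000·-1.000000=-0.9600; V=0.000000+0.960000+-0.960000=0.0000
k=4 src: inc=-0.960000, refl=-0.960000·-0.600000=0.5760; V=0.960000+-0.960000+0.576000=0.5760
k=5 load: inc=0.576000, refl=0.576000·-1.000000=-0.5760; V=0.000000+0.576000+-0.576000=0.0000
k=6 src: inc=-0.576000, refl=-0.576000·-0.600000=0.3456; V=0.576000+-0.576000+0.345600=0.3456
k=7 load: inc=0.345600, refl=0.345600·-1.000000=-0.3456; V=0.000000+0.345600+-0.345600=0.0000
k=8 src: inc=-0.345600, refl=-0.345600·-0.600000=0.2074; V=0.345600+-0.345600+0.207360=0.2074

0 0 source 1.6000
1 1 load 0.0000
2 2 source 0.9600
3 3 load 0.0000
4 4 source 0.5760
5 5 load 0.0000
6 6 source 0.3456
7 7 load 0.0000
8 8 source 0.2074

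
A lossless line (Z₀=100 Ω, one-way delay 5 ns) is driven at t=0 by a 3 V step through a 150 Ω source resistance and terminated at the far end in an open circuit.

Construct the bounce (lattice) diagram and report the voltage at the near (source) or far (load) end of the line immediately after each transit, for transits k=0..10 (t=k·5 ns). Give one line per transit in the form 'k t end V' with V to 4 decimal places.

0 0 source 1.2000
1 5 load 2.4000
2 10 source 2.6400
3 15 load 2.8800
4 20 source 2.9280
5 25 load 2.9760
6 30 source 2.9856
7 35 load 2.9952
8 40 source 2.9971
9 45 load 2.9990
10 50 source 2.9994

Γ_L=1.000000, Γ_S=0.200000; launch V₁=3·100/250=1.200000
k=0 src: V=1.2000
k=1 load: inc=1.200000, refl=1.200000·1.000000=1.2000; V=0.000000+1.200000+1.200000=2.4000
k=2 src: inc=1.200000, refl=1.200000·0.200000=0.2400; V=1.200000+1.200000+0.240000=2.6400
k=3 load: inc=0.240000, refl=0.240000·1.000000=0.2400; V=2.400000+0.240000+0.240000=2.8800
k=4 src: inc=0.240000, refl=0.240000·0.200000=0.0480; V=2.640000+0.240000+0.048000=2.9280
k=5 load: inc=0.048000, refl=0.048000·1.000000=0.0480; V=2.880000+0.048000+0.048000=2.9760
k=6 src: inc=0.048000, refl=0.048000·0.200000=0.0096; V=2.928000+0.048000+0.009600=2.9856
k=7 load: inc=0.009600, refl=0.009600·1.000000=0.0096; V=2.976000+0.009600+0.009600=2.9952
k=8 src: inc=0.009600, refl=0.009600·0.200000=0.0019; V=2.985600+0.009600+0.001920=2.9971
k=9 load: inc=0.001920, refl=0.001920·1.000000=0.0019; V=2.995200+0.001920+0.001920=2.9990
k=10 src: inc=0.001920, refl=0.001920·0.200000=0.0004; V=2.997120+0.001920+0.000384=2.9994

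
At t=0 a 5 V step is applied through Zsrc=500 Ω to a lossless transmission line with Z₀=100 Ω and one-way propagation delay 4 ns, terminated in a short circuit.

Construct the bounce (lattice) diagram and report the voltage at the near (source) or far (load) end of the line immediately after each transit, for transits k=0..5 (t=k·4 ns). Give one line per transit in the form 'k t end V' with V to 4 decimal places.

Γ_L=-1.000000, Γ_S=0.666667; launch V₁=5·100/600=0.833333
k=0 src: V=0.8333
k=1 load: inc=0.833333, refl=0.833333·-1.000000=-0.8333; V=0.000000+0.833333+-0.833333=0.0000
k=2 src: inc=-0.833333, refl=-0.833333·0.666667=-0.5556; V=0.833333+-0.833333+-0.555556=-0.5556
k=3 load: inc=-0.555556, refl=-0.555556·-1.000000=0.5556; V=0.000000+-0.555556+0.555556=0.0000
k=4 src: inc=0.555556, refl=0.555556·0.666667=0.3704; V=-0.555556+0.555556+0.370370=0.3704
k=5 load: inc=0.370370, refl=0.370370·-1.000000=-0.3704; V=0.000000+0.370370+-0.370370=0.0000

0 0 source 0.8333
1 4 load 0.0000
2 8 source -0.5556
3 12 load 0.0000
4 16 source 0.3704
5 20 load 0.0000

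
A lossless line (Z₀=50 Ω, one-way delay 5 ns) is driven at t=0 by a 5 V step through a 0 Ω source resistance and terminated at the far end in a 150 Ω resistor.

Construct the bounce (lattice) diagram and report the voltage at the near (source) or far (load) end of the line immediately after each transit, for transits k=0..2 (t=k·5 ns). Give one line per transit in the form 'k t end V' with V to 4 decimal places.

Γ_L=0.500000, Γ_S=-1.000000; launch V₁=5·50/50=5.000000
k=0 src: V=5.0000
k=1 load: inc=5.000000, refl=5.000000·0.500000=2.5000; V=0.000000+5.000000+2.500000=7.5000
k=2 src: inc=2.500000, refl=2.500000·-1.000000=-2.5000; V=5.000000+2.500000+-2.500000=5.0000

0 0 source 5.0000
1 5 load 7.5000
2 10 source 5.0000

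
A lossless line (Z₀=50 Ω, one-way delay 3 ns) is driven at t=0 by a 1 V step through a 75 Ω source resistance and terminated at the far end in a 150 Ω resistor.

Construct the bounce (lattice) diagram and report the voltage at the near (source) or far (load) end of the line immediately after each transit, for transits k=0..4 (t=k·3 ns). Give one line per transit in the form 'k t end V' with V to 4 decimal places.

0 0 source 0.4000
1 3 load 0.6000
2 6 source 0.6400
3 9 load 0.6600
4 12 source 0.6640

Γ_L=0.500000, Γ_S=0.200000; launch V₁=1·50/125=0.400000
k=0 src: V=0.4000
k=1 load: inc=0.400000, refl=0.400000·0.500000=0.2000; V=0.000000+0.400000+0.200000=0.6000
k=2 src: inc=0.200000, refl=0.200000·0.200000=0.0400; V=0.400000+0.200000+0.040000=0.6400
k=3 load: inc=0.040000, refl=0.040000·0.500000=0.0200; V=0.600000+0.040000+0.020000=0.6600
k=4 src: inc=0.020000, refl=0.020000·0.200000=0.0040; V=0.640000+0.020000+0.004000=0.6640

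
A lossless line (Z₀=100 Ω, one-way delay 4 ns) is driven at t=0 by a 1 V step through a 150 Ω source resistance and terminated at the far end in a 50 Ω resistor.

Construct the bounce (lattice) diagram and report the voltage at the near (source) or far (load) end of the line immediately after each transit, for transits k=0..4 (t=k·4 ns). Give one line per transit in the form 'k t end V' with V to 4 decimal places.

Γ_L=-0.333333, Γ_S=0.200000; launch V₁=1·100/250=0.400000
k=0 src: V=0.4000
k=1 load: inc=0.400000, refl=0.400000·-0.333333=-0.1333; V=0.000000+0.400000+-0.133333=0.2667
k=2 src: inc=-0.133333, refl=-0.133333·0.200000=-0.0267; V=0.400000+-0.133333+-0.026667=0.2400
k=3 load: inc=-0.026667, refl=-0.026667·-0.333333=0.0089; V=0.266667+-0.026667+0.008889=0.2489
k=4 src: inc=0.008889, refl=0.008889·0.200000=0.0018; V=0.240000+0.008889+0.001778=0.2507

0 0 source 0.4000
1 4 load 0.2667
2 8 source 0.2400
3 12 load 0.2489
4 16 source 0.2507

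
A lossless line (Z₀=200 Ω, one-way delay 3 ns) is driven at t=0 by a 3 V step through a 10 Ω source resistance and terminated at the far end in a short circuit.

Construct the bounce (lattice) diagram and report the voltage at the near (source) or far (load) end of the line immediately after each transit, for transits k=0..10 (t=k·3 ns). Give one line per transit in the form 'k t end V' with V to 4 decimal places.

0 0 source 2.8571
1 3 load 0.0000
2 6 source 2.5850
3 9 load 0.0000
4 12 source 2.3388
5 15 load 0.0000
6 18 source 2.1161
7 21 load 0.0000
8 24 source 1.9146
9 27 load 0.0000
10 30 source 1.7322

Γ_L=-1.000000, Γ_S=-0.904762; launch V₁=3·200/210=2.857143
k=0 src: V=2.8571
k=1 load: inc=2.857143, refl=2.857143·-1.000000=-2.8571; V=0.000000+2.857143+-2.857143=0.0000
k=2 src: inc=-2.857143, refl=-2.857143·-0.904762=2.5850; V=2.857143+-2.857143+2.585034=2.5850
k=3 load: inc=2.585034, refl=2.585034·-1.000000=-2.5850; V=0.000000+2.585034+-2.585034=0.0000
k=4 src: inc=-2.585034, refl=-2.585034·-0.904762=2.3388; V=2.585034+-2.585034+2.338840=2.3388
k=5 load: inc=2.338840, refl=2.338840·-1.000000=-2.3388; V=0.000000+2.338840+-2.338840=0.0000
k=6 src: inc=-2.338840, refl=-2.338840·-0.904762=2.1161; V=2.338840+-2.338840+2.116094=2.1161
k=7 load: inc=2.116094, refl=2.116094·-1.000000=-2.1161; V=0.000000+2.116094+-2.116094=0.0000
k=8 src: inc=-2.116094, refl=-2.116094·-0.904762=1.9146; V=2.116094+-2.116094+1.914561=1.9146
k=9 load: inc=1.914561, refl=1.914561·-1.000000=-1.9146; V=0.000000+1.914561+-1.914561=0.0000
k=10 src: inc=-1.914561, refl=-1.914561·-0.904762=1.7322; V=1.914561+-1.914561+1.732222=1.7322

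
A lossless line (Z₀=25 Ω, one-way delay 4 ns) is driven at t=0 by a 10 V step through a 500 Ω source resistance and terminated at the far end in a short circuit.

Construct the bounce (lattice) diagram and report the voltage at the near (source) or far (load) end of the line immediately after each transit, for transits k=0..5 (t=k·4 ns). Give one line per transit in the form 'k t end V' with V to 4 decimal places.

0 0 source 0.4762
1 4 load 0.0000
2 8 source -0.4308
3 12 load 0.0000
4 16 source 0.3898
5 20 load 0.0000

Γ_L=-1.000000, Γ_S=0.904762; launch V₁=10·25/525=0.476190
k=0 src: V=0.4762
k=1 load: inc=0.476190, refl=0.476190·-1.000000=-0.4762; V=0.000000+0.476190+-0.476190=0.0000
k=2 src: inc=-0.476190, refl=-0.476190·0.904762=-0.4308; V=0.476190+-0.476190+-0.430839=-0.4308
k=3 load: inc=-0.430839, refl=-0.430839·-1.000000=0.4308; V=0.000000+-0.430839+0.430839=0.0000
k=4 src: inc=0.430839, refl=0.430839·0.904762=0.3898; V=-0.430839+0.430839+0.389807=0.3898
k=5 load: inc=0.389807, refl=0.389807·-1.000000=-0.3898; V=0.000000+0.389807+-0.389807=0.0000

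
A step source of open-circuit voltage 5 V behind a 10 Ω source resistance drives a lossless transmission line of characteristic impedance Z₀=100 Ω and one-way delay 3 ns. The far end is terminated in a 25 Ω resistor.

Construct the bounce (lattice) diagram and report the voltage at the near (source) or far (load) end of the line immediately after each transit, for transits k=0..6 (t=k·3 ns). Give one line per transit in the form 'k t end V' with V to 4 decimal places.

Γ_L=-0.600000, Γ_S=-0.818182; launch V₁=5·100/110=4.545455
k=0 src: V=4.5455
k=1 load: inc=4.545455, refl=4.545455·-0.600000=-2.7273; V=0.000000+4.545455+-2.727273=1.8182
k=2 src: inc=-2.727273, refl=-2.727273·-0.818182=2.2314; V=4.545455+-2.727273+2.231405=4.0496
k=3 load: inc=2.231405, refl=2.231405·-0.600000=-1.3388; V=1.818182+2.231405+-1.338843=2.7107
k=4 src: inc=-1.338843, refl=-1.338843·-0.818182=1.0954; V=4.049587+-1.338843+1.095417=3.8062
k=5 load: inc=1.095417, refl=1.095417·-0.600000=-0.6573; V=2.710744+1.095417+-0.657250=3.1489
k=6 src: inc=-0.657250, refl=-0.657250·-0.818182=0.5378; V=3.806161+-0.657250+0.537750=3.6867

0 0 source 4.5455
1 3 load 1.8182
2 6 source 4.0496
3 9 load 2.7107
4 12 source 3.8062
5 15 load 3.1489
6 18 source 3.6867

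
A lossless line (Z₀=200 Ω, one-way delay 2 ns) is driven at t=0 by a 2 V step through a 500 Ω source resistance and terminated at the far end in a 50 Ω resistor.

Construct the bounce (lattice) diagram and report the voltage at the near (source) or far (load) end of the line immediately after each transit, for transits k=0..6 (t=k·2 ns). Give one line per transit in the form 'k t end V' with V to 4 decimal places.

Γ_L=-0.600000, Γ_S=0.428571; launch V₁=2·200/700=0.571429
k=0 src: V=0.5714
k=1 load: inc=0.571429, refl=0.571429·-0.600000=-0.3429; V=0.000000+0.571429+-0.342857=0.2286
k=2 src: inc=-0.342857, refl=-0.342857·0.428571=-0.1469; V=0.571429+-0.342857+-0.146939=0.0816
k=3 load: inc=-0.146939, refl=-0.146939·-0.600000=0.0882; V=0.228571+-0.146939+0.088163=0.1698
k=4 src: inc=0.088163, refl=0.088163·0.428571=0.0378; V=0.081633+0.088163+0.037784=0.2076
k=5 load: inc=0.037784, refl=0.037784·-0.600000=-0.0227; V=0.169796+0.037784+-0.022671=0.1849
k=6 src: inc=-0.022671, refl=-0.022671·0.428571=-0.0097; V=0.207580+-0.022671+-0.009716=0.1752

0 0 source 0.5714
1 2 load 0.2286
2 4 source 0.0816
3 6 load 0.1698
4 8 source 0.2076
5 10 load 0.1849
6 12 source 0.1752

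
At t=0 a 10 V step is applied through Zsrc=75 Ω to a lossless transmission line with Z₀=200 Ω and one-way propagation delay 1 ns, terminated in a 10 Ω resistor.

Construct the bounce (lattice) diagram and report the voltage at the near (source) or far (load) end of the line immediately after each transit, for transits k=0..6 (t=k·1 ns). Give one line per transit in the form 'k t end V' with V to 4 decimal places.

Γ_L=-0.904762, Γ_S=-0.454545; launch V₁=10·200/275=7.272727
k=0 src: V=7.2727
k=1 load: inc=7.272727, refl=7.272727·-0.904762=-6.5801; V=0.000000+7.272727+-6.580087=0.6926
k=2 src: inc=-6.580087, refl=-6.580087·-0.454545=2.9909; V=7.272727+-6.580087+2.990948=3.6836
k=3 load: inc=2.990948, refl=2.990948·-0.904762=-2.7061; V=0.692641+2.990948+-2.706096=0.9775
k=4 src: inc=-2.706096, refl=-2.706096·-0.454545=1.2300; V=3.683589+-2.706096+1.230044=2.2075
k=5 load: inc=1.230044, refl=1.230044·-0.904762=-1.1129; V=0.977493+1.230044+-1.112897=1.0946
k=6 src: inc=-1.112897, refl=-1.112897·-0.454545=0.5059; V=2.207537+-1.112897+0.505862=1.6005

0 0 source 7.2727
1 1 load 0.6926
2 2 source 3.6836
3 3 load 0.9775
4 4 source 2.2075
5 5 load 1.0946
6 6 source 1.6005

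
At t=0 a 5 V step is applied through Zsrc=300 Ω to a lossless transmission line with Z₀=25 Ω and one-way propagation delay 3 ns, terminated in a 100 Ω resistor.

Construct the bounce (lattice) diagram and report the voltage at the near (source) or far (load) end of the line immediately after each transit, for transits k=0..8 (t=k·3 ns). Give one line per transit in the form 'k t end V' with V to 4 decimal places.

Γ_L=0.600000, Γ_S=0.846154; launch V₁=5·25/325=0.384615
k=0 src: V=0.3846
k=1 load: inc=0.384615, refl=0.384615·0.600000=0.2308; V=0.000000+0.384615+0.230769=0.6154
k=2 src: inc=0.230769, refl=0.230769·0.846154=0.1953; V=0.384615+0.230769+0.195266=0.8107
k=3 load: inc=0.195266, refl=0.195266·0.600000=0.1172; V=0.615385+0.195266+0.117160=0.9278
k=4 src: inc=0.117160, refl=0.117160·0.846154=0.0991; V=0.810651+0.117160+0.099135=1.0269
k=5 load: inc=0.099135, refl=0.099135·0.600000=0.0595; V=0.927811+0.099135+0.059481=1.0864
k=6 src: inc=0.059481, refl=0.059481·0.846154=0.0503; V=1.026946+0.059481+0.050330=1.1368
k=7 load: inc=0.050330, refl=0.050330·0.600000=0.0302; V=1.086427+0.050330+0.030198=1.1670
k=8 src: inc=0.030198, refl=0.030198·0.846154=0.0256; V=1.136757+0.030198+0.025552=1.1925

0 0 source 0.3846
1 3 load 0.6154
2 6 source 0.8107
3 9 load 0.9278
4 12 source 1.0269
5 15 load 1.0864
6 18 source 1.1368
7 21 load 1.1670
8 24 source 1.1925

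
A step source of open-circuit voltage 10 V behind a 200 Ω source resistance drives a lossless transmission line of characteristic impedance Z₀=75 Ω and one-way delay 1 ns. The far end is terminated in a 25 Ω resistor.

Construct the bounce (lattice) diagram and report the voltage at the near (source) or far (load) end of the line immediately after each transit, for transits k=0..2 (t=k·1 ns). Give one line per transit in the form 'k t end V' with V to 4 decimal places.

0 0 source 2.7273
1 1 load 1.3636
2 2 source 0.7438

Γ_L=-0.500000, Γ_S=0.454545; launch V₁=10·75/275=2.727273
k=0 src: V=2.7273
k=1 load: inc=2.727273, refl=2.727273·-0.500000=-1.3636; V=0.000000+2.727273+-1.363636=1.3636
k=2 src: inc=-1.363636, refl=-1.363636·0.454545=-0.6198; V=2.727273+-1.363636+-0.619835=0.7438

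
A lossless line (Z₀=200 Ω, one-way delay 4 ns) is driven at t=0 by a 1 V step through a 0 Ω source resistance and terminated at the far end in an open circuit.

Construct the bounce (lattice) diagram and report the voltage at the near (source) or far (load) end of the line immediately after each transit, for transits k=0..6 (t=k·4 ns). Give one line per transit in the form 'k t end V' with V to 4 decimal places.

Γ_L=1.000000, Γ_S=-1.000000; launch V₁=1·200/200=1.000000
k=0 src: V=1.0000
k=1 load: inc=1.000000, refl=1.000000·1.000000=1.0000; V=0.000000+1.000000+1.000000=2.0000
k=2 src: inc=1.000000, refl=1.000000·-1.000000=-1.0000; V=1.000000+1.000000+-1.000000=1.0000
k=3 load: inc=-1.000000, refl=-1.000000·1.000000=-1.0000; V=2.000000+-1.000000+-1.000000=0.0000
k=4 src: inc=-1.000000, refl=-1.000000·-1.000000=1.0000; V=1.000000+-1.000000+1.000000=1.0000
k=5 load: inc=1.000000, refl=1.000000·1.000000=1.0000; V=0.000000+1.000000+1.000000=2.0000
k=6 src: inc=1.000000, refl=1.000000·-1.000000=-1.0000; V=1.000000+1.000000+-1.000000=1.0000

0 0 source 1.0000
1 4 load 2.0000
2 8 source 1.0000
3 12 load 0.0000
4 16 source 1.0000
5 20 load 2.0000
6 24 source 1.0000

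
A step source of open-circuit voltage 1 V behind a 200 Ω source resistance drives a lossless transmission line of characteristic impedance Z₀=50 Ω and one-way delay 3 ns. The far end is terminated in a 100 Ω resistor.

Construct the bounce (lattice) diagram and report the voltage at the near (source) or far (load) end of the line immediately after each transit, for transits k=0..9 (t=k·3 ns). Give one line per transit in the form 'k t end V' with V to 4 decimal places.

Γ_L=0.333333, Γ_S=0.600000; launch V₁=1·50/250=0.200000
k=0 src: V=0.2000
k=1 load: inc=0.200000, refl=0.200000·0.333333=0.0667; V=0.000000+0.200000+0.066667=0.2667
k=2 src: inc=0.066667, refl=0.066667·0.600000=0.0400; V=0.200000+0.066667+0.040000=0.3067
k=3 load: inc=0.040000, refl=0.040000·0.333333=0.0133; V=0.266667+0.040000+0.013333=0.3200
k=4 src: inc=0.013333, refl=0.013333·0.600000=0.0080; V=0.306667+0.013333+0.008000=0.3280
k=5 load: inc=0.008000, refl=0.008000·0.333333=0.0027; V=0.320000+0.008000+0.002667=0.3307
k=6 src: inc=0.002667, refl=0.002667·0.600000=0.0016; V=0.328000+0.002667+0.001600=0.3323
k=7 load: inc=0.001600, refl=0.001600·0.333333=0.0005; V=0.330667+0.001600+0.000533=0.3328
k=8 src: inc=0.000533, refl=0.000533·0.600000=0.0003; V=0.332267+0.000533+0.000320=0.3331
k=9 load: inc=0.000320, refl=0.000320·0.333333=0.0001; V=0.332800+0.000320+0.000107=0.3332

0 0 source 0.2000
1 3 load 0.2667
2 6 source 0.3067
3 9 load 0.3200
4 12 source 0.3280
5 15 load 0.3307
6 18 source 0.3323
7 21 load 0.3328
8 24 source 0.3331
9 27 load 0.3332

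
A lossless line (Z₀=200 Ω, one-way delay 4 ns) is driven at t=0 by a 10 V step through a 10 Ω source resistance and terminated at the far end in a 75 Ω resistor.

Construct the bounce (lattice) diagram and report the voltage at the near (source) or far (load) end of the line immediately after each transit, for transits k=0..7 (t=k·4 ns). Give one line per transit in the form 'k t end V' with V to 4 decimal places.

0 0 source 9.5238
1 4 load 5.1948
2 8 source 9.1115
3 12 load 7.3312
4 16 source 8.9420
5 20 load 8.2098
6 24 source 8.8722
7 28 load 8.5711

Γ_L=-0.454545, Γ_S=-0.904762; launch V₁=10·200/210=9.523810
k=0 src: V=9.5238
k=1 load: inc=9.523810, refl=9.523810·-0.454545=-4.3290; V=0.000000+9.523810+-4.329004=5.1948
k=2 src: inc=-4.329004, refl=-4.329004·-0.904762=3.9167; V=9.523810+-4.329004+3.916718=9.1115
k=3 load: inc=3.916718, refl=3.916718·-0.454545=-1.7803; V=5.194805+3.916718+-1.780326=7.3312
k=4 src: inc=-1.780326, refl=-1.780326·-0.904762=1.6108; V=9.111523+-1.780326+1.610772=8.9420
k=5 load: inc=1.610772, refl=1.610772·-0.454545=-0.7322; V=7.331197+1.610772+-0.732169=8.2098
k=6 src: inc=-0.732169, refl=-0.732169·-0.904762=0.6624; V=8.941968+-0.732169+0.662439=8.8722
k=7 load: inc=0.662439, refl=0.662439·-0.454545=-0.3011; V=8.209800+0.662439+-0.301108=8.5711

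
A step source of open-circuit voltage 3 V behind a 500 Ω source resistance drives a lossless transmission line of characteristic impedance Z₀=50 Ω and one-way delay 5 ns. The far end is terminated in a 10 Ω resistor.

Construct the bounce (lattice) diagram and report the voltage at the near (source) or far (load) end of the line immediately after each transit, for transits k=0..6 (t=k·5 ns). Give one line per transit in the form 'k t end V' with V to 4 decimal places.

Γ_L=-0.666667, Γ_S=0.818182; launch V₁=3·50/550=0.272727
k=0 src: V=0.2727
k=1 load: inc=0.272727, refl=0.272727·-0.666667=-0.1818; V=0.000000+0.272727+-0.181818=0.0909
k=2 src: inc=-0.181818, refl=-0.181818·0.818182=-0.1488; V=0.272727+-0.181818+-0.148760=-0.0579
k=3 load: inc=-0.148760, refl=-0.148760·-0.666667=0.0992; V=0.090909+-0.148760+0.099174=0.0413
k=4 src: inc=0.099174, refl=0.099174·0.818182=0.0811; V=-0.057851+0.099174+0.081142=0.1225
k=5 load: inc=0.081142, refl=0.081142·-0.666667=-0.0541; V=0.041322+0.081142+-0.054095=0.0684
k=6 src: inc=-0.054095, refl=-0.054095·0.818182=-0.0443; V=0.122464+-0.054095+-0.044259=0.0241

0 0 source 0.2727
1 5 load 0.0909
2 10 source -0.0579
3 15 load 0.0413
4 20 source 0.1225
5 25 load 0.0684
6 30 source 0.0241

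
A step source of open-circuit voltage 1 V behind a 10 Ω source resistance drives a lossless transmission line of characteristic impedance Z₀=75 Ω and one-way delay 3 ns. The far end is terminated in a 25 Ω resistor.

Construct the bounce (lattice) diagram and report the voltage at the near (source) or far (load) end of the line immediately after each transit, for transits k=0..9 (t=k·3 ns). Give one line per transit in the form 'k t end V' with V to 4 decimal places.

Γ_L=-0.500000, Γ_S=-0.764706; launch V₁=1·75/85=0.882353
k=0 src: V=0.8824
k=1 load: inc=0.882353, refl=0.882353·-0.500000=-0.4412; V=0.000000+0.882353+-0.441176=0.4412
k=2 src: inc=-0.441176, refl=-0.441176·-0.764706=0.3374; V=0.882353+-0.441176+0.337370=0.7785
k=3 load: inc=0.337370, refl=0.337370·-0.500000=-0.1687; V=0.441176+0.337370+-0.168685=0.6099
k=4 src: inc=-0.168685, refl=-0.168685·-0.764706=0.1290; V=0.778547+-0.168685+0.128995=0.7389
k=5 load: inc=0.128995, refl=0.128995·-0.500000=-0.0645; V=0.609862+0.128995+-0.064497=0.6744
k=6 src: inc=-0.064497, refl=-0.064497·-0.764706=0.0493; V=0.738856+-0.064497+0.049321=0.7237
k=7 load: inc=0.049321, refl=0.049321·-0.500000=-0.0247; V=0.674359+0.049321+-0.024661=0.6990
k=8 src: inc=-0.024661, refl=-0.024661·-0.764706=0.0189; V=0.723680+-0.024661+0.018858=0.7179
k=9 load: inc=0.018858, refl=0.018858·-0.500000=-0.0094; V=0.699020+0.018858+-0.009429=0.7084

0 0 source 0.8824
1 3 load 0.4412
2 6 source 0.7785
3 9 load 0.6099
4 12 source 0.7389
5 15 load 0.6744
6 18 source 0.7237
7 21 load 0.6990
8 24 source 0.7179
9 27 load 0.7084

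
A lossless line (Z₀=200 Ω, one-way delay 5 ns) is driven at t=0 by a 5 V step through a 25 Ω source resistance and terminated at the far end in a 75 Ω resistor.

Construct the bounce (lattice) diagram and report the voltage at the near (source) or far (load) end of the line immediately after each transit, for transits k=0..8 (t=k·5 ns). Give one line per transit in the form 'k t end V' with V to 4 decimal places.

Γ_L=-0.454545, Γ_S=-0.777778; launch V₁=5·200/225=4.444444
k=0 src: V=4.4444
k=1 load: inc=4.444444, refl=4.444444·-0.454545=-2.0202; V=0.000000+4.444444+-2.020202=2.4242
k=2 src: inc=-2.020202, refl=-2.020202·-0.777778=1.5713; V=4.444444+-2.020202+1.571268=3.9955
k=3 load: inc=1.571268, refl=1.571268·-0.454545=-0.7142; V=2.424242+1.571268+-0.714213=3.2813
k=4 src: inc=-0.714213, refl=-0.714213·-0.777778=0.5555; V=3.995511+-0.714213+0.555499=3.8368
k=5 load: inc=0.555499, refl=0.555499·-0.454545=-0.2525; V=3.281298+0.555499+-0.252499=3.5843
k=6 src: inc=-0.252499, refl=-0.252499·-0.777778=0.1964; V=3.836797+-0.252499+0.196388=3.7807
k=7 load: inc=0.196388, refl=0.196388·-0.454545=-0.0893; V=3.584297+0.196388+-0.089267=3.6914
k=8 src: inc=-0.089267, refl=-0.089267·-0.777778=0.0694; V=3.780686+-0.089267+0.069430=3.7608

0 0 source 4.4444
1 5 load 2.4242
2 10 source 3.9955
3 15 load 3.2813
4 20 source 3.8368
5 25 load 3.5843
6 30 source 3.7807
7 35 load 3.6914
8 40 source 3.7608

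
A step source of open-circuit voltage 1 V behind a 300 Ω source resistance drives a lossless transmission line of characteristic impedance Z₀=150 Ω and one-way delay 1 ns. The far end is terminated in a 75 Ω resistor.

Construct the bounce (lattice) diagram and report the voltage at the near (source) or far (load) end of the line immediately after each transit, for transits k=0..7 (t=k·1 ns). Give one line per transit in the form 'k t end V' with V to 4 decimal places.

Γ_L=-0.333333, Γ_S=0.333333; launch V₁=1·150/450=0.333333
k=0 src: V=0.3333
k=1 load: inc=0.333333, refl=0.333333·-0.333333=-0.1111; V=0.000000+0.333333+-0.111111=0.2222
k=2 src: inc=-0.111111, refl=-0.111111·0.333333=-0.0370; V=0.333333+-0.111111+-0.037037=0.1852
k=3 load: inc=-0.037037, refl=-0.037037·-0.333333=0.0123; V=0.222222+-0.037037+0.012346=0.1975
k=4 src: inc=0.012346, refl=0.012346·0.333333=0.0041; V=0.185185+0.012346+0.004115=0.2016
k=5 load: inc=0.004115, refl=0.004115·-0.333333=-0.0014; V=0.197531+0.004115+-0.001372=0.2003
k=6 src: inc=-0.001372, refl=-0.001372·0.333333=-0.0005; V=0.201646+-0.001372+-0.000457=0.1998
k=7 load: inc=-0.000457, refl=-0.000457·-0.333333=0.0002; V=0.200274+-0.000457+0.000152=0.2000

0 0 source 0.3333
1 1 load 0.2222
2 2 source 0.1852
3 3 load 0.1975
4 4 source 0.2016
5 5 load 0.2003
6 6 source 0.1998
7 7 load 0.2000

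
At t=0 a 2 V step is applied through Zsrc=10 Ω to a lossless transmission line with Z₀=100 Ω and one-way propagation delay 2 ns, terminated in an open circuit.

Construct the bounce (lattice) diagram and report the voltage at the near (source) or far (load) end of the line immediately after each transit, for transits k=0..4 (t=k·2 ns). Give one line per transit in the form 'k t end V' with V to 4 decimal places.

0 0 source 1.8182
1 2 load 3.6364
2 4 source 2.1488
3 6 load 0.6612
4 8 source 1.8783

Γ_L=1.000000, Γ_S=-0.818182; launch V₁=2·100/110=1.818182
k=0 src: V=1.8182
k=1 load: inc=1.818182, refl=1.818182·1.000000=1.8182; V=0.000000+1.818182+1.818182=3.6364
k=2 src: inc=1.818182, refl=1.818182·-0.818182=-1.4876; V=1.818182+1.818182+-1.487603=2.1488
k=3 load: inc=-1.487603, refl=-1.487603·1.000000=-1.4876; V=3.636364+-1.487603+-1.487603=0.6612
k=4 src: inc=-1.487603, refl=-1.487603·-0.818182=1.2171; V=2.148760+-1.487603+1.217130=1.8783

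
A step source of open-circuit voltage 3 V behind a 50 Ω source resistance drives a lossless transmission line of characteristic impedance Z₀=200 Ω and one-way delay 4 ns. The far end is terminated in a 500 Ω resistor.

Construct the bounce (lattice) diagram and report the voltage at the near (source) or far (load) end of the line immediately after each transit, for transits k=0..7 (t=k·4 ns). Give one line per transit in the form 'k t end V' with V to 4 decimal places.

Γ_L=0.428571, Γ_S=-0.600000; launch V₁=3·200/250=2.400000
k=0 src: V=2.4000
k=1 load: inc=2.400000, refl=2.400000·0.428571=1.0286; V=0.000000+2.400000+1.028571=3.4286
k=2 src: inc=1.028571, refl=1.028571·-0.600000=-0.6171; V=2.400000+1.028571+-0.617143=2.8114
k=3 load: inc=-0.617143, refl=-0.617143·0.428571=-0.2645; V=3.428571+-0.617143+-0.264490=2.5469
k=4 src: inc=-0.264490, refl=-0.264490·-0.600000=0.1587; V=2.811429+-0.264490+0.158694=2.7056
k=5 load: inc=0.158694, refl=0.158694·0.428571=0.0680; V=2.546939+0.158694+0.068012=2.7736
k=6 src: inc=0.068012, refl=0.068012·-0.600000=-0.0408; V=2.705633+0.068012+-0.040807=2.7328
k=7 load: inc=-0.040807, refl=-0.040807·0.428571=-0.0175; V=2.773644+-0.040807+-0.017489=2.7153

0 0 source 2.4000
1 4 load 3.4286
2 8 source 2.8114
3 12 load 2.5469
4 16 source 2.7056
5 20 load 2.7736
6 24 source 2.7328
7 28 load 2.7153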